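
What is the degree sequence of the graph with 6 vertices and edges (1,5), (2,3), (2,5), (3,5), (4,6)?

Step 1: Count edges incident to each vertex:
  deg(1) = 1 (neighbors: 5)
  deg(2) = 2 (neighbors: 3, 5)
  deg(3) = 2 (neighbors: 2, 5)
  deg(4) = 1 (neighbors: 6)
  deg(5) = 3 (neighbors: 1, 2, 3)
  deg(6) = 1 (neighbors: 4)

Step 2: Sort degrees in non-increasing order:
  Degrees: [1, 2, 2, 1, 3, 1] -> sorted: [3, 2, 2, 1, 1, 1]

Degree sequence: [3, 2, 2, 1, 1, 1]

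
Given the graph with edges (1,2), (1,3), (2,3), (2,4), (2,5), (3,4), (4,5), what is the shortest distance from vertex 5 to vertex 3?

Step 1: Build adjacency list:
  1: 2, 3
  2: 1, 3, 4, 5
  3: 1, 2, 4
  4: 2, 3, 5
  5: 2, 4

Step 2: BFS from vertex 5 to find shortest path to 3:
  vertex 2 reached at distance 1
  vertex 4 reached at distance 1
  vertex 1 reached at distance 2
  vertex 3 reached at distance 2

Step 3: Shortest path: 5 -> 4 -> 3
Path length: 2 edges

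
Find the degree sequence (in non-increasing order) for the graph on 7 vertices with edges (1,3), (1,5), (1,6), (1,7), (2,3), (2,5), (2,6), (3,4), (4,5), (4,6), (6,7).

Step 1: Count edges incident to each vertex:
  deg(1) = 4 (neighbors: 3, 5, 6, 7)
  deg(2) = 3 (neighbors: 3, 5, 6)
  deg(3) = 3 (neighbors: 1, 2, 4)
  deg(4) = 3 (neighbors: 3, 5, 6)
  deg(5) = 3 (neighbors: 1, 2, 4)
  deg(6) = 4 (neighbors: 1, 2, 4, 7)
  deg(7) = 2 (neighbors: 1, 6)

Step 2: Sort degrees in non-increasing order:
  Degrees: [4, 3, 3, 3, 3, 4, 2] -> sorted: [4, 4, 3, 3, 3, 3, 2]

Degree sequence: [4, 4, 3, 3, 3, 3, 2]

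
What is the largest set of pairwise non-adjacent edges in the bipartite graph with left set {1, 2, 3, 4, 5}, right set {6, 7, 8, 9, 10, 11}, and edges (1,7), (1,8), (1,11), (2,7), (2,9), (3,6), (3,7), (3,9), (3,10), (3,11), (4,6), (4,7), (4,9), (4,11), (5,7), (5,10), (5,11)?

Step 1: List the neighbors of each left vertex:
  1: 7, 8, 11
  2: 7, 9
  3: 6, 7, 9, 10, 11
  4: 6, 7, 9, 11
  5: 7, 10, 11

Step 2: Greedily match left vertices, then look for augmenting paths:
  Match 1 -- 7
  Match 2 -- 9
  Match 3 -- 6
  Match 4 -- 11
  Match 5 -- 10
  No augmenting path remains.

Step 3: Verify this is maximum:
  Matching size 5 = min(|L|, |R|) = min(5, 6), which is an upper bound, so this matching is maximum.

Maximum matching: {(1,7), (2,9), (3,6), (4,11), (5,10)}
Size: 5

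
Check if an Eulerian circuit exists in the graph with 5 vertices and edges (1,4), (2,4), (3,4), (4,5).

Step 1: Find the degree of each vertex:
  deg(1) = 1
  deg(2) = 1
  deg(3) = 1
  deg(4) = 4
  deg(5) = 1

Step 2: Count vertices with odd degree:
  Odd-degree vertices: 1, 2, 3, 5 (4 total)

Step 3: Apply Euler's theorem:
  - Eulerian circuit exists iff graph is connected and all vertices have even degree
  - Eulerian path exists iff graph is connected and has 0 or 2 odd-degree vertices

Graph has 4 odd-degree vertices (need 0 or 2).
Neither Eulerian path nor Eulerian circuit exists.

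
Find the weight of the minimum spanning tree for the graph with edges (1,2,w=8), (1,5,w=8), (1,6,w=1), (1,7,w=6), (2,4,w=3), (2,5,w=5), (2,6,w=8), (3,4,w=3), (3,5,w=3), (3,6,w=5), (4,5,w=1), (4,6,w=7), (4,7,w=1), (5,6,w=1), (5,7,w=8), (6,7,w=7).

Apply Kruskal's algorithm (sort edges by weight, add if no cycle):

Sorted edges by weight:
  (1,6) w=1
  (4,5) w=1
  (4,7) w=1
  (5,6) w=1
  (2,4) w=3
  (3,4) w=3
  (3,5) w=3
  (2,5) w=5
  (3,6) w=5
  (1,7) w=6
  (4,6) w=7
  (6,7) w=7
  (1,2) w=8
  (1,5) w=8
  (2,6) w=8
  (5,7) w=8

Add edge (1,6) w=1 -- no cycle. Running total: 1
Add edge (4,5) w=1 -- no cycle. Running total: 2
Add edge (4,7) w=1 -- no cycle. Running total: 3
Add edge (5,6) w=1 -- no cycle. Running total: 4
Add edge (2,4) w=3 -- no cycle. Running total: 7
Add edge (3,4) w=3 -- no cycle. Running total: 10

MST edges: (1,6,w=1), (4,5,w=1), (4,7,w=1), (5,6,w=1), (2,4,w=3), (3,4,w=3)
Total MST weight: 1 + 1 + 1 + 1 + 3 + 3 = 10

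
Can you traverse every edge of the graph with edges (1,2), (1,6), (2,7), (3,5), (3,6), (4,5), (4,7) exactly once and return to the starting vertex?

Step 1: Find the degree of each vertex:
  deg(1) = 2
  deg(2) = 2
  deg(3) = 2
  deg(4) = 2
  deg(5) = 2
  deg(6) = 2
  deg(7) = 2

Step 2: Count vertices with odd degree:
  All vertices have even degree (0 odd-degree vertices)

Step 3: Apply Euler's theorem:
  - Eulerian circuit exists iff graph is connected and all vertices have even degree
  - Eulerian path exists iff graph is connected and has 0 or 2 odd-degree vertices

Graph is connected with 0 odd-degree vertices.
Both Eulerian circuit and Eulerian path exist.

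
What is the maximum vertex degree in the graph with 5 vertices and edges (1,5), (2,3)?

Step 1: Count edges incident to each vertex:
  deg(1) = 1 (neighbors: 5)
  deg(2) = 1 (neighbors: 3)
  deg(3) = 1 (neighbors: 2)
  deg(4) = 0 (neighbors: none)
  deg(5) = 1 (neighbors: 1)

Step 2: Find maximum:
  max(1, 1, 1, 0, 1) = 1 (vertex 1)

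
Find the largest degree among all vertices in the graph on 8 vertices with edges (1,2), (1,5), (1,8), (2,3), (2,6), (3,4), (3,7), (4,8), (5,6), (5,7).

Step 1: Count edges incident to each vertex:
  deg(1) = 3 (neighbors: 2, 5, 8)
  deg(2) = 3 (neighbors: 1, 3, 6)
  deg(3) = 3 (neighbors: 2, 4, 7)
  deg(4) = 2 (neighbors: 3, 8)
  deg(5) = 3 (neighbors: 1, 6, 7)
  deg(6) = 2 (neighbors: 2, 5)
  deg(7) = 2 (neighbors: 3, 5)
  deg(8) = 2 (neighbors: 1, 4)

Step 2: Find maximum:
  max(3, 3, 3, 2, 3, 2, 2, 2) = 3 (vertex 1)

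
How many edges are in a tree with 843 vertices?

A tree on n vertices always has exactly n - 1 edges.
For n = 843: edges = 843 - 1 = 842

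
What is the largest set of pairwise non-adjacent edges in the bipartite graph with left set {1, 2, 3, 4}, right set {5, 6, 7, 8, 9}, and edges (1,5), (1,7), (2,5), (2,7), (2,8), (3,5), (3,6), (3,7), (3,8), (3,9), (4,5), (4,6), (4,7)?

Step 1: List the neighbors of each left vertex:
  1: 5, 7
  2: 5, 7, 8
  3: 5, 6, 7, 8, 9
  4: 5, 6, 7

Step 2: Greedily match left vertices, then look for augmenting paths:
  Match 1 -- 5
  Match 2 -- 7
  Match 3 -- 8
  Match 4 -- 6
  No augmenting path remains.

Step 3: Verify this is maximum:
  Matching size 4 = min(|L|, |R|) = min(4, 5), which is an upper bound, so this matching is maximum.

Maximum matching: {(1,5), (2,7), (3,8), (4,6)}
Size: 4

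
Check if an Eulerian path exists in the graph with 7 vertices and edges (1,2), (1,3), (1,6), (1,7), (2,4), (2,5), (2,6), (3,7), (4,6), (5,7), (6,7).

Step 1: Find the degree of each vertex:
  deg(1) = 4
  deg(2) = 4
  deg(3) = 2
  deg(4) = 2
  deg(5) = 2
  deg(6) = 4
  deg(7) = 4

Step 2: Count vertices with odd degree:
  All vertices have even degree (0 odd-degree vertices)

Step 3: Apply Euler's theorem:
  - Eulerian circuit exists iff graph is connected and all vertices have even degree
  - Eulerian path exists iff graph is connected and has 0 or 2 odd-degree vertices

Graph is connected with 0 odd-degree vertices.
Both Eulerian circuit and Eulerian path exist.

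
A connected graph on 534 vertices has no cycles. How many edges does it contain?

A tree on n vertices always has exactly n - 1 edges.
For n = 534: edges = 534 - 1 = 533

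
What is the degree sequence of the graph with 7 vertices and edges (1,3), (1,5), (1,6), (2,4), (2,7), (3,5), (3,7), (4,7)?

Step 1: Count edges incident to each vertex:
  deg(1) = 3 (neighbors: 3, 5, 6)
  deg(2) = 2 (neighbors: 4, 7)
  deg(3) = 3 (neighbors: 1, 5, 7)
  deg(4) = 2 (neighbors: 2, 7)
  deg(5) = 2 (neighbors: 1, 3)
  deg(6) = 1 (neighbors: 1)
  deg(7) = 3 (neighbors: 2, 3, 4)

Step 2: Sort degrees in non-increasing order:
  Degrees: [3, 2, 3, 2, 2, 1, 3] -> sorted: [3, 3, 3, 2, 2, 2, 1]

Degree sequence: [3, 3, 3, 2, 2, 2, 1]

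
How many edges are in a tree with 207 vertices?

A tree on n vertices always has exactly n - 1 edges.
For n = 207: edges = 207 - 1 = 206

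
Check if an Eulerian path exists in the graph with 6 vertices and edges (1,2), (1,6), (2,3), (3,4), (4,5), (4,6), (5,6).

Step 1: Find the degree of each vertex:
  deg(1) = 2
  deg(2) = 2
  deg(3) = 2
  deg(4) = 3
  deg(5) = 2
  deg(6) = 3

Step 2: Count vertices with odd degree:
  Odd-degree vertices: 4, 6 (2 total)

Step 3: Apply Euler's theorem:
  - Eulerian circuit exists iff graph is connected and all vertices have even degree
  - Eulerian path exists iff graph is connected and has 0 or 2 odd-degree vertices

Graph is connected with exactly 2 odd-degree vertices (4, 6).
Eulerian path exists (starting and ending at the odd-degree vertices), but no Eulerian circuit.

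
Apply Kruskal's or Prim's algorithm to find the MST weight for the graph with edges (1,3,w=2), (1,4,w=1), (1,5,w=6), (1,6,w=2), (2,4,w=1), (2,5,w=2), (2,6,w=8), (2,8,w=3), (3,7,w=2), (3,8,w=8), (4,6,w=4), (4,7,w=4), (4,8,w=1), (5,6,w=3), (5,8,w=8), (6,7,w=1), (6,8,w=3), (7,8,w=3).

Apply Kruskal's algorithm (sort edges by weight, add if no cycle):

Sorted edges by weight:
  (1,4) w=1
  (2,4) w=1
  (4,8) w=1
  (6,7) w=1
  (1,6) w=2
  (1,3) w=2
  (2,5) w=2
  (3,7) w=2
  (2,8) w=3
  (5,6) w=3
  (6,8) w=3
  (7,8) w=3
  (4,6) w=4
  (4,7) w=4
  (1,5) w=6
  (2,6) w=8
  (3,8) w=8
  (5,8) w=8

Add edge (1,4) w=1 -- no cycle. Running total: 1
Add edge (2,4) w=1 -- no cycle. Running total: 2
Add edge (4,8) w=1 -- no cycle. Running total: 3
Add edge (6,7) w=1 -- no cycle. Running total: 4
Add edge (1,6) w=2 -- no cycle. Running total: 6
Add edge (1,3) w=2 -- no cycle. Running total: 8
Add edge (2,5) w=2 -- no cycle. Running total: 10

MST edges: (1,4,w=1), (2,4,w=1), (4,8,w=1), (6,7,w=1), (1,6,w=2), (1,3,w=2), (2,5,w=2)
Total MST weight: 1 + 1 + 1 + 1 + 2 + 2 + 2 = 10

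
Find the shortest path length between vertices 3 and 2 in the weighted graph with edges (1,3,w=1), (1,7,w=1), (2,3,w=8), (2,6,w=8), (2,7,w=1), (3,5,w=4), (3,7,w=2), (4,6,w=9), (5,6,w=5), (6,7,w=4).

Step 1: Build adjacency list with weights:
  1: 3(w=1), 7(w=1)
  2: 3(w=8), 6(w=8), 7(w=1)
  3: 1(w=1), 2(w=8), 5(w=4), 7(w=2)
  4: 6(w=9)
  5: 3(w=4), 6(w=5)
  6: 2(w=8), 4(w=9), 5(w=5), 7(w=4)
  7: 1(w=1), 2(w=1), 3(w=2), 6(w=4)

Step 2: Apply Dijkstra's algorithm from vertex 3:
  Visit vertex 3 (distance=0)
    Update dist[1] = 1
    Update dist[2] = 8
    Update dist[5] = 4
    Update dist[7] = 2
  Visit vertex 1 (distance=1)
  Visit vertex 7 (distance=2)
    Update dist[2] = 3
    Update dist[6] = 6
  Visit vertex 2 (distance=3)

Step 3: Shortest path: 3 -> 7 -> 2
Total weight: 2 + 1 = 3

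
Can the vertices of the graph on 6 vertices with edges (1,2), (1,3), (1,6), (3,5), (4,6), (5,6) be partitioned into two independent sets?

Step 1: Attempt 2-coloring using BFS:
  Start at vertex 1, assign color 0
  Color vertex 2 with color 1 (neighbor of 1)
  Color vertex 3 with color 1 (neighbor of 1)
  Color vertex 6 with color 1 (neighbor of 1)
  Color vertex 5 with color 0 (neighbor of 3)
  Color vertex 4 with color 0 (neighbor of 6)

Step 2: 2-coloring succeeded. No conflicts found.
  Set A (color 0): {1, 4, 5}
  Set B (color 1): {2, 3, 6}

The graph is bipartite with partition {1, 4, 5}, {2, 3, 6}.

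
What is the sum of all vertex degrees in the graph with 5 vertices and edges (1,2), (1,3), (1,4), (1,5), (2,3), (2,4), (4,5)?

Step 1: Count edges incident to each vertex:
  deg(1) = 4 (neighbors: 2, 3, 4, 5)
  deg(2) = 3 (neighbors: 1, 3, 4)
  deg(3) = 2 (neighbors: 1, 2)
  deg(4) = 3 (neighbors: 1, 2, 5)
  deg(5) = 2 (neighbors: 1, 4)

Step 2: Sum all degrees:
  4 + 3 + 2 + 3 + 2 = 14

Verification: sum of degrees = 2 * |E| = 2 * 7 = 14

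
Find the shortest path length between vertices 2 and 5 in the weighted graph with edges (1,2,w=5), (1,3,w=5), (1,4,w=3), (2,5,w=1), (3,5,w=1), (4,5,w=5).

Step 1: Build adjacency list with weights:
  1: 2(w=5), 3(w=5), 4(w=3)
  2: 1(w=5), 5(w=1)
  3: 1(w=5), 5(w=1)
  4: 1(w=3), 5(w=5)
  5: 2(w=1), 3(w=1), 4(w=5)

Step 2: Apply Dijkstra's algorithm from vertex 2:
  Visit vertex 2 (distance=0)
    Update dist[1] = 5
    Update dist[5] = 1
  Visit vertex 5 (distance=1)
    Update dist[3] = 2
    Update dist[4] = 6

Step 3: Shortest path: 2 -> 5
Total weight: 1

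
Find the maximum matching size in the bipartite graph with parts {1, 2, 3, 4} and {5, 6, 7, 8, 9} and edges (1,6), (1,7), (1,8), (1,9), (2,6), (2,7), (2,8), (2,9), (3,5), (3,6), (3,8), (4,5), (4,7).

Step 1: List the neighbors of each left vertex:
  1: 6, 7, 8, 9
  2: 6, 7, 8, 9
  3: 5, 6, 8
  4: 5, 7

Step 2: Greedily match left vertices, then look for augmenting paths:
  Match 1 -- 6
  Match 2 -- 7
  Match 3 -- 8
  Match 4 -- 5
  No augmenting path remains.

Step 3: Verify this is maximum:
  Matching size 4 = min(|L|, |R|) = min(4, 5), which is an upper bound, so this matching is maximum.

Maximum matching: {(1,6), (2,7), (3,8), (4,5)}
Size: 4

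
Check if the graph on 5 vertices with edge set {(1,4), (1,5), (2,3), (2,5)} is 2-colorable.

Step 1: Attempt 2-coloring using BFS:
  Start at vertex 1, assign color 0
  Color vertex 4 with color 1 (neighbor of 1)
  Color vertex 5 with color 1 (neighbor of 1)
  Color vertex 2 with color 0 (neighbor of 5)
  Color vertex 3 with color 1 (neighbor of 2)

Step 2: 2-coloring succeeded. No conflicts found.
  Set A (color 0): {1, 2}
  Set B (color 1): {3, 4, 5}

The graph is bipartite with partition {1, 2}, {3, 4, 5}.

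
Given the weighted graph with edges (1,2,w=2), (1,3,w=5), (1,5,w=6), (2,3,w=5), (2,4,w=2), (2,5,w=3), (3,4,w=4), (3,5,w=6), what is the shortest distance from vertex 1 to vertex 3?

Step 1: Build adjacency list with weights:
  1: 2(w=2), 3(w=5), 5(w=6)
  2: 1(w=2), 3(w=5), 4(w=2), 5(w=3)
  3: 1(w=5), 2(w=5), 4(w=4), 5(w=6)
  4: 2(w=2), 3(w=4)
  5: 1(w=6), 2(w=3), 3(w=6)

Step 2: Apply Dijkstra's algorithm from vertex 1:
  Visit vertex 1 (distance=0)
    Update dist[2] = 2
    Update dist[3] = 5
    Update dist[5] = 6
  Visit vertex 2 (distance=2)
    Update dist[4] = 4
    Update dist[5] = 5
  Visit vertex 4 (distance=4)
  Visit vertex 3 (distance=5)

Step 3: Shortest path: 1 -> 3
Total weight: 5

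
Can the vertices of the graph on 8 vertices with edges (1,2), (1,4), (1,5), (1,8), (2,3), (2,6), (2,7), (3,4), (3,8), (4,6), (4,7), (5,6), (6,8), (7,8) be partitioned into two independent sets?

Step 1: Attempt 2-coloring using BFS:
  Start at vertex 1, assign color 0
  Color vertex 2 with color 1 (neighbor of 1)
  Color vertex 4 with color 1 (neighbor of 1)
  Color vertex 5 with color 1 (neighbor of 1)
  Color vertex 8 with color 1 (neighbor of 1)
  Color vertex 3 with color 0 (neighbor of 2)
  Color vertex 6 with color 0 (neighbor of 2)
  Color vertex 7 with color 0 (neighbor of 2)

Step 2: 2-coloring succeeded. No conflicts found.
  Set A (color 0): {1, 3, 6, 7}
  Set B (color 1): {2, 4, 5, 8}

The graph is bipartite with partition {1, 3, 6, 7}, {2, 4, 5, 8}.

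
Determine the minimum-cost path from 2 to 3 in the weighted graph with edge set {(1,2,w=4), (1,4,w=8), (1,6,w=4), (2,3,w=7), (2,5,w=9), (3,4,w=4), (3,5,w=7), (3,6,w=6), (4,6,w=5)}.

Step 1: Build adjacency list with weights:
  1: 2(w=4), 4(w=8), 6(w=4)
  2: 1(w=4), 3(w=7), 5(w=9)
  3: 2(w=7), 4(w=4), 5(w=7), 6(w=6)
  4: 1(w=8), 3(w=4), 6(w=5)
  5: 2(w=9), 3(w=7)
  6: 1(w=4), 3(w=6), 4(w=5)

Step 2: Apply Dijkstra's algorithm from vertex 2:
  Visit vertex 2 (distance=0)
    Update dist[1] = 4
    Update dist[3] = 7
    Update dist[5] = 9
  Visit vertex 1 (distance=4)
    Update dist[4] = 12
    Update dist[6] = 8
  Visit vertex 3 (distance=7)
    Update dist[4] = 11

Step 3: Shortest path: 2 -> 3
Total weight: 7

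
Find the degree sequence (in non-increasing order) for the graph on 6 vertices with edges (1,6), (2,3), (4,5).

Step 1: Count edges incident to each vertex:
  deg(1) = 1 (neighbors: 6)
  deg(2) = 1 (neighbors: 3)
  deg(3) = 1 (neighbors: 2)
  deg(4) = 1 (neighbors: 5)
  deg(5) = 1 (neighbors: 4)
  deg(6) = 1 (neighbors: 1)

Step 2: Sort degrees in non-increasing order:
  Degrees: [1, 1, 1, 1, 1, 1] -> sorted: [1, 1, 1, 1, 1, 1]

Degree sequence: [1, 1, 1, 1, 1, 1]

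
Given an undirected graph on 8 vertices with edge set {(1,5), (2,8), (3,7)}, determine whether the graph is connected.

Step 1: Build adjacency list from edges:
  1: 5
  2: 8
  3: 7
  4: (none)
  5: 1
  6: (none)
  7: 3
  8: 2

Step 2: Run BFS/DFS from vertex 1:
  Visited: {1, 5}
  Reached 2 of 8 vertices

Step 3: Only 2 of 8 vertices reached. Graph is disconnected.
Connected components: {1, 5}, {2, 8}, {3, 7}, {4}, {6}
Answer: No, the graph is not connected (5 components).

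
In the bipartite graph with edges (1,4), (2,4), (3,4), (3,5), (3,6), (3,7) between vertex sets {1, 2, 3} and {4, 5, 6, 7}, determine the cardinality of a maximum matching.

Step 1: List the neighbors of each left vertex:
  1: 4
  2: 4
  3: 4, 5, 6, 7

Step 2: Greedily match left vertices, then look for augmenting paths:
  Match 1 -- 4
  Match 3 -- 5
  No augmenting path remains.

Step 3: Verify this is maximum:
  Matching has size 2. The vertex set {3, 4} covers every edge and has size 2; any matching has at most one edge per cover vertex, so 2 is maximum (König's theorem).

Maximum matching: {(1,4), (3,5)}
Size: 2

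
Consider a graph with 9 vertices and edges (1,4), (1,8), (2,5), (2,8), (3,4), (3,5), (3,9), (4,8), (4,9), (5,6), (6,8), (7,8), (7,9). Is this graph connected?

Step 1: Build adjacency list from edges:
  1: 4, 8
  2: 5, 8
  3: 4, 5, 9
  4: 1, 3, 8, 9
  5: 2, 3, 6
  6: 5, 8
  7: 8, 9
  8: 1, 2, 4, 6, 7
  9: 3, 4, 7

Step 2: Run BFS/DFS from vertex 1:
  Visited: {1, 4, 8, 3, 9, 2, 6, 7, 5}
  Reached 9 of 9 vertices

Step 3: All 9 vertices reached from vertex 1, so the graph is connected.
Answer: Yes, the graph is connected.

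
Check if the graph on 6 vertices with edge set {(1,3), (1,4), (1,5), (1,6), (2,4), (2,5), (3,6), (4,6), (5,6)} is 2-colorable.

Step 1: Attempt 2-coloring using BFS:
  Start at vertex 1, assign color 0
  Color vertex 3 with color 1 (neighbor of 1)
  Color vertex 4 with color 1 (neighbor of 1)
  Color vertex 5 with color 1 (neighbor of 1)
  Color vertex 6 with color 1 (neighbor of 1)

Step 2: Conflict found! Vertices 3 and 6 are adjacent but have the same color.
This means the graph contains an odd cycle.

The graph is NOT bipartite.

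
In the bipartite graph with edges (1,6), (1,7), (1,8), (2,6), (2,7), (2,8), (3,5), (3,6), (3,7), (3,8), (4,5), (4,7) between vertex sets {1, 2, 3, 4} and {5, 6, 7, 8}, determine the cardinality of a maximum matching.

Step 1: List the neighbors of each left vertex:
  1: 6, 7, 8
  2: 6, 7, 8
  3: 5, 6, 7, 8
  4: 5, 7

Step 2: Greedily match left vertices, then look for augmenting paths:
  Match 1 -- 6
  Match 2 -- 7
  Match 3 -- 8
  Match 4 -- 5
  No augmenting path remains.

Step 3: Verify this is maximum:
  Matching size 4 = min(|L|, |R|) = min(4, 4), which is an upper bound, so this matching is maximum.

Maximum matching: {(1,6), (2,7), (3,8), (4,5)}
Size: 4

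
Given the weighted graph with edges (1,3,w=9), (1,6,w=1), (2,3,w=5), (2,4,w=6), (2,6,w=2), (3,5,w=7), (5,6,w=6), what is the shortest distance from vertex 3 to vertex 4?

Step 1: Build adjacency list with weights:
  1: 3(w=9), 6(w=1)
  2: 3(w=5), 4(w=6), 6(w=2)
  3: 1(w=9), 2(w=5), 5(w=7)
  4: 2(w=6)
  5: 3(w=7), 6(w=6)
  6: 1(w=1), 2(w=2), 5(w=6)

Step 2: Apply Dijkstra's algorithm from vertex 3:
  Visit vertex 3 (distance=0)
    Update dist[1] = 9
    Update dist[2] = 5
    Update dist[5] = 7
  Visit vertex 2 (distance=5)
    Update dist[4] = 11
    Update dist[6] = 7
  Visit vertex 5 (distance=7)
  Visit vertex 6 (distance=7)
    Update dist[1] = 8
  Visit vertex 1 (distance=8)
  Visit vertex 4 (distance=11)

Step 3: Shortest path: 3 -> 2 -> 4
Total weight: 5 + 6 = 11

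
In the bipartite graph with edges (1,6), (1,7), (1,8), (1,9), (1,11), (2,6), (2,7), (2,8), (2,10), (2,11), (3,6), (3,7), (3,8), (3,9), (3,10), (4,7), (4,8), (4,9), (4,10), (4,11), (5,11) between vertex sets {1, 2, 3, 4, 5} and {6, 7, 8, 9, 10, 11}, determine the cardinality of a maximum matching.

Step 1: List the neighbors of each left vertex:
  1: 6, 7, 8, 9, 11
  2: 6, 7, 8, 10, 11
  3: 6, 7, 8, 9, 10
  4: 7, 8, 9, 10, 11
  5: 11

Step 2: Greedily match left vertices, then look for augmenting paths:
  Match 1 -- 6
  Match 2 -- 7
  Match 3 -- 8
  Match 4 -- 9
  Match 5 -- 11
  No augmenting path remains.

Step 3: Verify this is maximum:
  Matching size 5 = min(|L|, |R|) = min(5, 6), which is an upper bound, so this matching is maximum.

Maximum matching: {(1,6), (2,7), (3,8), (4,9), (5,11)}
Size: 5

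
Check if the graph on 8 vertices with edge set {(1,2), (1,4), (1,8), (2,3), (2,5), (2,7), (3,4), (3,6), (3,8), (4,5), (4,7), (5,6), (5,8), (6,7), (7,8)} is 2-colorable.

Step 1: Attempt 2-coloring using BFS:
  Start at vertex 1, assign color 0
  Color vertex 2 with color 1 (neighbor of 1)
  Color vertex 4 with color 1 (neighbor of 1)
  Color vertex 8 with color 1 (neighbor of 1)
  Color vertex 3 with color 0 (neighbor of 2)
  Color vertex 5 with color 0 (neighbor of 2)
  Color vertex 7 with color 0 (neighbor of 2)
  Color vertex 6 with color 1 (neighbor of 3)

Step 2: 2-coloring succeeded. No conflicts found.
  Set A (color 0): {1, 3, 5, 7}
  Set B (color 1): {2, 4, 6, 8}

The graph is bipartite with partition {1, 3, 5, 7}, {2, 4, 6, 8}.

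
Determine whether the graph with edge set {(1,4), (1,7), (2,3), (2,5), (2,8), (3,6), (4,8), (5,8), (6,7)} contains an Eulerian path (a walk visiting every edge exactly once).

Step 1: Find the degree of each vertex:
  deg(1) = 2
  deg(2) = 3
  deg(3) = 2
  deg(4) = 2
  deg(5) = 2
  deg(6) = 2
  deg(7) = 2
  deg(8) = 3

Step 2: Count vertices with odd degree:
  Odd-degree vertices: 2, 8 (2 total)

Step 3: Apply Euler's theorem:
  - Eulerian circuit exists iff graph is connected and all vertices have even degree
  - Eulerian path exists iff graph is connected and has 0 or 2 odd-degree vertices

Graph is connected with exactly 2 odd-degree vertices (2, 8).
Eulerian path exists (starting and ending at the odd-degree vertices), but no Eulerian circuit.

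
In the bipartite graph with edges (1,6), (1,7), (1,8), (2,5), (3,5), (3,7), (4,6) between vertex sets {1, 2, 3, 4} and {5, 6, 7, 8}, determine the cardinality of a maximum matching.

Step 1: List the neighbors of each left vertex:
  1: 6, 7, 8
  2: 5
  3: 5, 7
  4: 6

Step 2: Greedily match left vertices, then look for augmenting paths:
  Match 1 -- 8
  Match 2 -- 5
  Match 3 -- 7
  Match 4 -- 6
  No augmenting path remains.

Step 3: Verify this is maximum:
  Matching size 4 = min(|L|, |R|) = min(4, 4), which is an upper bound, so this matching is maximum.

Maximum matching: {(1,8), (2,5), (3,7), (4,6)}
Size: 4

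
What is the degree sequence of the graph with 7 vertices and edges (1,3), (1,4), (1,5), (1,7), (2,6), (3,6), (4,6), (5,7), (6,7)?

Step 1: Count edges incident to each vertex:
  deg(1) = 4 (neighbors: 3, 4, 5, 7)
  deg(2) = 1 (neighbors: 6)
  deg(3) = 2 (neighbors: 1, 6)
  deg(4) = 2 (neighbors: 1, 6)
  deg(5) = 2 (neighbors: 1, 7)
  deg(6) = 4 (neighbors: 2, 3, 4, 7)
  deg(7) = 3 (neighbors: 1, 5, 6)

Step 2: Sort degrees in non-increasing order:
  Degrees: [4, 1, 2, 2, 2, 4, 3] -> sorted: [4, 4, 3, 2, 2, 2, 1]

Degree sequence: [4, 4, 3, 2, 2, 2, 1]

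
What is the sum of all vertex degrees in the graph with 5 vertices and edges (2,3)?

Step 1: Count edges incident to each vertex:
  deg(1) = 0 (neighbors: none)
  deg(2) = 1 (neighbors: 3)
  deg(3) = 1 (neighbors: 2)
  deg(4) = 0 (neighbors: none)
  deg(5) = 0 (neighbors: none)

Step 2: Sum all degrees:
  0 + 1 + 1 + 0 + 0 = 2

Verification: sum of degrees = 2 * |E| = 2 * 1 = 2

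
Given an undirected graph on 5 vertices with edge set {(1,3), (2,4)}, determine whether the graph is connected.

Step 1: Build adjacency list from edges:
  1: 3
  2: 4
  3: 1
  4: 2
  5: (none)

Step 2: Run BFS/DFS from vertex 1:
  Visited: {1, 3}
  Reached 2 of 5 vertices

Step 3: Only 2 of 5 vertices reached. Graph is disconnected.
Connected components: {1, 3}, {2, 4}, {5}
Answer: No, the graph is not connected (3 components).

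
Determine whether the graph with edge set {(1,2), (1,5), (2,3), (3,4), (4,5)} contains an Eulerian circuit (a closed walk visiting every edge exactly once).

Step 1: Find the degree of each vertex:
  deg(1) = 2
  deg(2) = 2
  deg(3) = 2
  deg(4) = 2
  deg(5) = 2

Step 2: Count vertices with odd degree:
  All vertices have even degree (0 odd-degree vertices)

Step 3: Apply Euler's theorem:
  - Eulerian circuit exists iff graph is connected and all vertices have even degree
  - Eulerian path exists iff graph is connected and has 0 or 2 odd-degree vertices

Graph is connected with 0 odd-degree vertices.
Both Eulerian circuit and Eulerian path exist.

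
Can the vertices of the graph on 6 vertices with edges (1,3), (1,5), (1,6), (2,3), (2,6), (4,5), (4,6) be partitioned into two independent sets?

Step 1: Attempt 2-coloring using BFS:
  Start at vertex 1, assign color 0
  Color vertex 3 with color 1 (neighbor of 1)
  Color vertex 5 with color 1 (neighbor of 1)
  Color vertex 6 with color 1 (neighbor of 1)
  Color vertex 2 with color 0 (neighbor of 3)
  Color vertex 4 with color 0 (neighbor of 5)

Step 2: 2-coloring succeeded. No conflicts found.
  Set A (color 0): {1, 2, 4}
  Set B (color 1): {3, 5, 6}

The graph is bipartite with partition {1, 2, 4}, {3, 5, 6}.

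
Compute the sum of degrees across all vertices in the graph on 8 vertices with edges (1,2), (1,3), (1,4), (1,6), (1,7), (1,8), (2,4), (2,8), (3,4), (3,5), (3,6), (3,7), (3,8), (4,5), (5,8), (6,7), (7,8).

Step 1: Count edges incident to each vertex:
  deg(1) = 6 (neighbors: 2, 3, 4, 6, 7, 8)
  deg(2) = 3 (neighbors: 1, 4, 8)
  deg(3) = 6 (neighbors: 1, 4, 5, 6, 7, 8)
  deg(4) = 4 (neighbors: 1, 2, 3, 5)
  deg(5) = 3 (neighbors: 3, 4, 8)
  deg(6) = 3 (neighbors: 1, 3, 7)
  deg(7) = 4 (neighbors: 1, 3, 6, 8)
  deg(8) = 5 (neighbors: 1, 2, 3, 5, 7)

Step 2: Sum all degrees:
  6 + 3 + 6 + 4 + 3 + 3 + 4 + 5 = 34

Verification: sum of degrees = 2 * |E| = 2 * 17 = 34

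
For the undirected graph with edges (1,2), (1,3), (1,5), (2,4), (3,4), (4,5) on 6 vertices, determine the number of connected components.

Step 1: Build adjacency list from edges:
  1: 2, 3, 5
  2: 1, 4
  3: 1, 4
  4: 2, 3, 5
  5: 1, 4
  6: (none)

Step 2: Run BFS/DFS from vertex 1:
  Visited: {1, 2, 3, 5, 4}
  Reached 5 of 6 vertices

Step 3: Only 5 of 6 vertices reached. Graph is disconnected.
Connected components: {1, 2, 3, 4, 5}, {6}
Number of connected components: 2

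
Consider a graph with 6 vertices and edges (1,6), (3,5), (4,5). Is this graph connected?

Step 1: Build adjacency list from edges:
  1: 6
  2: (none)
  3: 5
  4: 5
  5: 3, 4
  6: 1

Step 2: Run BFS/DFS from vertex 1:
  Visited: {1, 6}
  Reached 2 of 6 vertices

Step 3: Only 2 of 6 vertices reached. Graph is disconnected.
Connected components: {1, 6}, {2}, {3, 4, 5}
Answer: No, the graph is not connected (3 components).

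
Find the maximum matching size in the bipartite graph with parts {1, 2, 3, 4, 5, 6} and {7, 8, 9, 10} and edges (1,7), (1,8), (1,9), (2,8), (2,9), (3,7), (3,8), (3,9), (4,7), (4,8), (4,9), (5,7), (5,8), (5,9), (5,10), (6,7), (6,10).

Step 1: List the neighbors of each left vertex:
  1: 7, 8, 9
  2: 8, 9
  3: 7, 8, 9
  4: 7, 8, 9
  5: 7, 8, 9, 10
  6: 7, 10

Step 2: Greedily match left vertices, then look for augmenting paths:
  Match 1 -- 7
  Match 2 -- 8
  Match 3 -- 9
  Match 5 -- 10
  No augmenting path remains.

Step 3: Verify this is maximum:
  Matching size 4 = min(|L|, |R|) = min(6, 4), which is an upper bound, so this matching is maximum.

Maximum matching: {(1,7), (2,8), (3,9), (5,10)}
Size: 4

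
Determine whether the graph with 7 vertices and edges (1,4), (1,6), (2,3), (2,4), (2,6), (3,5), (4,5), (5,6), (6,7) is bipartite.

Step 1: Attempt 2-coloring using BFS:
  Start at vertex 1, assign color 0
  Color vertex 4 with color 1 (neighbor of 1)
  Color vertex 6 with color 1 (neighbor of 1)
  Color vertex 2 with color 0 (neighbor of 4)
  Color vertex 5 with color 0 (neighbor of 4)
  Color vertex 7 with color 0 (neighbor of 6)
  Color vertex 3 with color 1 (neighbor of 2)

Step 2: 2-coloring succeeded. No conflicts found.
  Set A (color 0): {1, 2, 5, 7}
  Set B (color 1): {3, 4, 6}

The graph is bipartite with partition {1, 2, 5, 7}, {3, 4, 6}.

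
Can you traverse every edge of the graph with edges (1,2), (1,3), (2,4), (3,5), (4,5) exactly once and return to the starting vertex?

Step 1: Find the degree of each vertex:
  deg(1) = 2
  deg(2) = 2
  deg(3) = 2
  deg(4) = 2
  deg(5) = 2

Step 2: Count vertices with odd degree:
  All vertices have even degree (0 odd-degree vertices)

Step 3: Apply Euler's theorem:
  - Eulerian circuit exists iff graph is connected and all vertices have even degree
  - Eulerian path exists iff graph is connected and has 0 or 2 odd-degree vertices

Graph is connected with 0 odd-degree vertices.
Both Eulerian circuit and Eulerian path exist.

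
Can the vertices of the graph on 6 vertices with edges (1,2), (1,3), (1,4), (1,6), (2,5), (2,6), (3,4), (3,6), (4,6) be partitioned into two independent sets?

Step 1: Attempt 2-coloring using BFS:
  Start at vertex 1, assign color 0
  Color vertex 2 with color 1 (neighbor of 1)
  Color vertex 3 with color 1 (neighbor of 1)
  Color vertex 4 with color 1 (neighbor of 1)
  Color vertex 6 with color 1 (neighbor of 1)
  Color vertex 5 with color 0 (neighbor of 2)

Step 2: Conflict found! Vertices 2 and 6 are adjacent but have the same color.
This means the graph contains an odd cycle.

The graph is NOT bipartite.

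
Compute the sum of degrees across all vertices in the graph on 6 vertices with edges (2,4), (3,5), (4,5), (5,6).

Step 1: Count edges incident to each vertex:
  deg(1) = 0 (neighbors: none)
  deg(2) = 1 (neighbors: 4)
  deg(3) = 1 (neighbors: 5)
  deg(4) = 2 (neighbors: 2, 5)
  deg(5) = 3 (neighbors: 3, 4, 6)
  deg(6) = 1 (neighbors: 5)

Step 2: Sum all degrees:
  0 + 1 + 1 + 2 + 3 + 1 = 8

Verification: sum of degrees = 2 * |E| = 2 * 4 = 8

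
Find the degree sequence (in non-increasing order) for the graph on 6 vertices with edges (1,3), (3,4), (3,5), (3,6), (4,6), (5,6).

Step 1: Count edges incident to each vertex:
  deg(1) = 1 (neighbors: 3)
  deg(2) = 0 (neighbors: none)
  deg(3) = 4 (neighbors: 1, 4, 5, 6)
  deg(4) = 2 (neighbors: 3, 6)
  deg(5) = 2 (neighbors: 3, 6)
  deg(6) = 3 (neighbors: 3, 4, 5)

Step 2: Sort degrees in non-increasing order:
  Degrees: [1, 0, 4, 2, 2, 3] -> sorted: [4, 3, 2, 2, 1, 0]

Degree sequence: [4, 3, 2, 2, 1, 0]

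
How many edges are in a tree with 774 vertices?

A tree on n vertices always has exactly n - 1 edges.
For n = 774: edges = 774 - 1 = 773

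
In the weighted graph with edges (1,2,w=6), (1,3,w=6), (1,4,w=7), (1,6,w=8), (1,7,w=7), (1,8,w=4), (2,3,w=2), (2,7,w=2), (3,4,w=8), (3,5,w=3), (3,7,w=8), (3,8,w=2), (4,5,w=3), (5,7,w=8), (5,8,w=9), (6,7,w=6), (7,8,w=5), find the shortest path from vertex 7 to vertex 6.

Step 1: Build adjacency list with weights:
  1: 2(w=6), 3(w=6), 4(w=7), 6(w=8), 7(w=7), 8(w=4)
  2: 1(w=6), 3(w=2), 7(w=2)
  3: 1(w=6), 2(w=2), 4(w=8), 5(w=3), 7(w=8), 8(w=2)
  4: 1(w=7), 3(w=8), 5(w=3)
  5: 3(w=3), 4(w=3), 7(w=8), 8(w=9)
  6: 1(w=8), 7(w=6)
  7: 1(w=7), 2(w=2), 3(w=8), 5(w=8), 6(w=6), 8(w=5)
  8: 1(w=4), 3(w=2), 5(w=9), 7(w=5)

Step 2: Apply Dijkstra's algorithm from vertex 7:
  Visit vertex 7 (distance=0)
    Update dist[1] = 7
    Update dist[2] = 2
    Update dist[3] = 8
    Update dist[5] = 8
    Update dist[6] = 6
    Update dist[8] = 5
  Visit vertex 2 (distance=2)
    Update dist[3] = 4
  Visit vertex 3 (distance=4)
    Update dist[4] = 12
    Update dist[5] = 7
  Visit vertex 8 (distance=5)
  Visit vertex 6 (distance=6)

Step 3: Shortest path: 7 -> 6
Total weight: 6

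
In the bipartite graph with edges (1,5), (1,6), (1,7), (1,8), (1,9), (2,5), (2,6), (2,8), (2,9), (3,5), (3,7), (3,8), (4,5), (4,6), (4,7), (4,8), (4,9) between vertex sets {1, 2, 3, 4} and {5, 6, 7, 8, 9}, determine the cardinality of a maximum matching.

Step 1: List the neighbors of each left vertex:
  1: 5, 6, 7, 8, 9
  2: 5, 6, 8, 9
  3: 5, 7, 8
  4: 5, 6, 7, 8, 9

Step 2: Greedily match left vertices, then look for augmenting paths:
  Match 1 -- 5
  Match 2 -- 6
  Match 3 -- 7
  Match 4 -- 8
  No augmenting path remains.

Step 3: Verify this is maximum:
  Matching size 4 = min(|L|, |R|) = min(4, 5), which is an upper bound, so this matching is maximum.

Maximum matching: {(1,5), (2,6), (3,7), (4,8)}
Size: 4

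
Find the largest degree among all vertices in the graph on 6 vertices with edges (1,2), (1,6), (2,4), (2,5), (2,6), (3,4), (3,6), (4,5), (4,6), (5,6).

Step 1: Count edges incident to each vertex:
  deg(1) = 2 (neighbors: 2, 6)
  deg(2) = 4 (neighbors: 1, 4, 5, 6)
  deg(3) = 2 (neighbors: 4, 6)
  deg(4) = 4 (neighbors: 2, 3, 5, 6)
  deg(5) = 3 (neighbors: 2, 4, 6)
  deg(6) = 5 (neighbors: 1, 2, 3, 4, 5)

Step 2: Find maximum:
  max(2, 4, 2, 4, 3, 5) = 5 (vertex 6)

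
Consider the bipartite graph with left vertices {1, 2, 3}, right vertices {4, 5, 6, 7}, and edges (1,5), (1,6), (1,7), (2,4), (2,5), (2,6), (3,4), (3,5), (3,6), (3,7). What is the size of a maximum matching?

Step 1: List the neighbors of each left vertex:
  1: 5, 6, 7
  2: 4, 5, 6
  3: 4, 5, 6, 7

Step 2: Greedily match left vertices, then look for augmenting paths:
  Match 1 -- 5
  Match 2 -- 4
  Match 3 -- 6
  No augmenting path remains.

Step 3: Verify this is maximum:
  Matching size 3 = min(|L|, |R|) = min(3, 4), which is an upper bound, so this matching is maximum.

Maximum matching: {(1,5), (2,4), (3,6)}
Size: 3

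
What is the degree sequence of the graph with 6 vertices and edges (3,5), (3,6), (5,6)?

Step 1: Count edges incident to each vertex:
  deg(1) = 0 (neighbors: none)
  deg(2) = 0 (neighbors: none)
  deg(3) = 2 (neighbors: 5, 6)
  deg(4) = 0 (neighbors: none)
  deg(5) = 2 (neighbors: 3, 6)
  deg(6) = 2 (neighbors: 3, 5)

Step 2: Sort degrees in non-increasing order:
  Degrees: [0, 0, 2, 0, 2, 2] -> sorted: [2, 2, 2, 0, 0, 0]

Degree sequence: [2, 2, 2, 0, 0, 0]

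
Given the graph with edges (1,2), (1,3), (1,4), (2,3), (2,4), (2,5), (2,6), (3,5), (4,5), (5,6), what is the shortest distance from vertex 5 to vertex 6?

Step 1: Build adjacency list:
  1: 2, 3, 4
  2: 1, 3, 4, 5, 6
  3: 1, 2, 5
  4: 1, 2, 5
  5: 2, 3, 4, 6
  6: 2, 5

Step 2: BFS from vertex 5 to find shortest path to 6:
  vertex 2 reached at distance 1
  vertex 3 reached at distance 1
  vertex 4 reached at distance 1
  vertex 6 reached at distance 1

Step 3: Shortest path: 5 -> 6
Path length: 1 edge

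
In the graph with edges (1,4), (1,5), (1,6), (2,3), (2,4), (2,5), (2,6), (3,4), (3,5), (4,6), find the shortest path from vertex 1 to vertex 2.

Step 1: Build adjacency list:
  1: 4, 5, 6
  2: 3, 4, 5, 6
  3: 2, 4, 5
  4: 1, 2, 3, 6
  5: 1, 2, 3
  6: 1, 2, 4

Step 2: BFS from vertex 1 to find shortest path to 2:
  vertex 4 reached at distance 1
  vertex 5 reached at distance 1
  vertex 6 reached at distance 1
  vertex 2 reached at distance 2

Step 3: Shortest path: 1 -> 6 -> 2
Path length: 2 edges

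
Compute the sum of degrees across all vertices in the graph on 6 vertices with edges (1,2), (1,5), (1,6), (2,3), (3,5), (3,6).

Step 1: Count edges incident to each vertex:
  deg(1) = 3 (neighbors: 2, 5, 6)
  deg(2) = 2 (neighbors: 1, 3)
  deg(3) = 3 (neighbors: 2, 5, 6)
  deg(4) = 0 (neighbors: none)
  deg(5) = 2 (neighbors: 1, 3)
  deg(6) = 2 (neighbors: 1, 3)

Step 2: Sum all degrees:
  3 + 2 + 3 + 0 + 2 + 2 = 12

Verification: sum of degrees = 2 * |E| = 2 * 6 = 12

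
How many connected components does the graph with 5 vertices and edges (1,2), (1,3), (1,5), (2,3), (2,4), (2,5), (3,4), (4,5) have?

Step 1: Build adjacency list from edges:
  1: 2, 3, 5
  2: 1, 3, 4, 5
  3: 1, 2, 4
  4: 2, 3, 5
  5: 1, 2, 4

Step 2: Run BFS/DFS from vertex 1:
  Visited: {1, 2, 3, 5, 4}
  Reached 5 of 5 vertices

Step 3: All 5 vertices reached from vertex 1, so the graph is connected.
Number of connected components: 1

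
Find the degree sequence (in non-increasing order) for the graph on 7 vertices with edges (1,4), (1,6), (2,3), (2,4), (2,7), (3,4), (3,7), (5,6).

Step 1: Count edges incident to each vertex:
  deg(1) = 2 (neighbors: 4, 6)
  deg(2) = 3 (neighbors: 3, 4, 7)
  deg(3) = 3 (neighbors: 2, 4, 7)
  deg(4) = 3 (neighbors: 1, 2, 3)
  deg(5) = 1 (neighbors: 6)
  deg(6) = 2 (neighbors: 1, 5)
  deg(7) = 2 (neighbors: 2, 3)

Step 2: Sort degrees in non-increasing order:
  Degrees: [2, 3, 3, 3, 1, 2, 2] -> sorted: [3, 3, 3, 2, 2, 2, 1]

Degree sequence: [3, 3, 3, 2, 2, 2, 1]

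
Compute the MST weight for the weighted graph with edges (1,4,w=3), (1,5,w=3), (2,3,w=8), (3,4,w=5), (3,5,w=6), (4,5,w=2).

Apply Kruskal's algorithm (sort edges by weight, add if no cycle):

Sorted edges by weight:
  (4,5) w=2
  (1,5) w=3
  (1,4) w=3
  (3,4) w=5
  (3,5) w=6
  (2,3) w=8

Add edge (4,5) w=2 -- no cycle. Running total: 2
Add edge (1,5) w=3 -- no cycle. Running total: 5
Skip edge (1,4) w=3 -- would create cycle
Add edge (3,4) w=5 -- no cycle. Running total: 10
Skip edge (3,5) w=6 -- would create cycle
Add edge (2,3) w=8 -- no cycle. Running total: 18

MST edges: (4,5,w=2), (1,5,w=3), (3,4,w=5), (2,3,w=8)
Total MST weight: 2 + 3 + 5 + 8 = 18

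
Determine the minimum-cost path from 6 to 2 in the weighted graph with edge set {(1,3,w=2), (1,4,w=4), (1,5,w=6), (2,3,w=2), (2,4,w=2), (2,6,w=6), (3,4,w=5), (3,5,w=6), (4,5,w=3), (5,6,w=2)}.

Step 1: Build adjacency list with weights:
  1: 3(w=2), 4(w=4), 5(w=6)
  2: 3(w=2), 4(w=2), 6(w=6)
  3: 1(w=2), 2(w=2), 4(w=5), 5(w=6)
  4: 1(w=4), 2(w=2), 3(w=5), 5(w=3)
  5: 1(w=6), 3(w=6), 4(w=3), 6(w=2)
  6: 2(w=6), 5(w=2)

Step 2: Apply Dijkstra's algorithm from vertex 6:
  Visit vertex 6 (distance=0)
    Update dist[2] = 6
    Update dist[5] = 2
  Visit vertex 5 (distance=2)
    Update dist[1] = 8
    Update dist[3] = 8
    Update dist[4] = 5
  Visit vertex 4 (distance=5)
  Visit vertex 2 (distance=6)

Step 3: Shortest path: 6 -> 2
Total weight: 6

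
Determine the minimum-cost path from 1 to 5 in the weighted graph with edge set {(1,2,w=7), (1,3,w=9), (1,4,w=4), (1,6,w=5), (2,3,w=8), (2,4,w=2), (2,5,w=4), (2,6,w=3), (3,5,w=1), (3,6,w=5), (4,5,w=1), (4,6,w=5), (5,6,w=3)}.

Step 1: Build adjacency list with weights:
  1: 2(w=7), 3(w=9), 4(w=4), 6(w=5)
  2: 1(w=7), 3(w=8), 4(w=2), 5(w=4), 6(w=3)
  3: 1(w=9), 2(w=8), 5(w=1), 6(w=5)
  4: 1(w=4), 2(w=2), 5(w=1), 6(w=5)
  5: 2(w=4), 3(w=1), 4(w=1), 6(w=3)
  6: 1(w=5), 2(w=3), 3(w=5), 4(w=5), 5(w=3)

Step 2: Apply Dijkstra's algorithm from vertex 1:
  Visit vertex 1 (distance=0)
    Update dist[2] = 7
    Update dist[3] = 9
    Update dist[4] = 4
    Update dist[6] = 5
  Visit vertex 4 (distance=4)
    Update dist[2] = 6
    Update dist[5] = 5
  Visit vertex 5 (distance=5)
    Update dist[3] = 6

Step 3: Shortest path: 1 -> 4 -> 5
Total weight: 4 + 1 = 5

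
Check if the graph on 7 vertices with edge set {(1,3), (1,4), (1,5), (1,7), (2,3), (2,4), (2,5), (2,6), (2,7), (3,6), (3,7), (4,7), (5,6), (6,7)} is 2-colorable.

Step 1: Attempt 2-coloring using BFS:
  Start at vertex 1, assign color 0
  Color vertex 3 with color 1 (neighbor of 1)
  Color vertex 4 with color 1 (neighbor of 1)
  Color vertex 5 with color 1 (neighbor of 1)
  Color vertex 7 with color 1 (neighbor of 1)
  Color vertex 2 with color 0 (neighbor of 3)
  Color vertex 6 with color 0 (neighbor of 3)

Step 2: Conflict found! Vertices 3 and 7 are adjacent but have the same color.
This means the graph contains an odd cycle.

The graph is NOT bipartite.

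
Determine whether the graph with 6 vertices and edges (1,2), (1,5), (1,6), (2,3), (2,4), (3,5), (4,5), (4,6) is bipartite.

Step 1: Attempt 2-coloring using BFS:
  Start at vertex 1, assign color 0
  Color vertex 2 with color 1 (neighbor of 1)
  Color vertex 5 with color 1 (neighbor of 1)
  Color vertex 6 with color 1 (neighbor of 1)
  Color vertex 3 with color 0 (neighbor of 2)
  Color vertex 4 with color 0 (neighbor of 2)

Step 2: 2-coloring succeeded. No conflicts found.
  Set A (color 0): {1, 3, 4}
  Set B (color 1): {2, 5, 6}

The graph is bipartite with partition {1, 3, 4}, {2, 5, 6}.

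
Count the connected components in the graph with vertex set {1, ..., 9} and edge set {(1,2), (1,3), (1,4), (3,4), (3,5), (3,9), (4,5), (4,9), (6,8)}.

Step 1: Build adjacency list from edges:
  1: 2, 3, 4
  2: 1
  3: 1, 4, 5, 9
  4: 1, 3, 5, 9
  5: 3, 4
  6: 8
  7: (none)
  8: 6
  9: 3, 4

Step 2: Run BFS/DFS from vertex 1:
  Visited: {1, 2, 3, 4, 5, 9}
  Reached 6 of 9 vertices

Step 3: Only 6 of 9 vertices reached. Graph is disconnected.
Connected components: {1, 2, 3, 4, 5, 9}, {6, 8}, {7}
Number of connected components: 3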